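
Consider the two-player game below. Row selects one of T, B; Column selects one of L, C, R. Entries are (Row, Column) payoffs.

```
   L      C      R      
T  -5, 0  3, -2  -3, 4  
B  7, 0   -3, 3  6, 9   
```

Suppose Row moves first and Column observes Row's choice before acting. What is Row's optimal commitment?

B

Column best-responds to each possible Row move:
- T: Column compares 0, -2, 4 and picks R; Row would get -3.
- B: Column compares 0, 3, 9 and picks R; Row would get 6.
Maximizing over -3, 6, Row chooses B. Subgame-perfect outcome: (B, R) with payoffs (6, 9).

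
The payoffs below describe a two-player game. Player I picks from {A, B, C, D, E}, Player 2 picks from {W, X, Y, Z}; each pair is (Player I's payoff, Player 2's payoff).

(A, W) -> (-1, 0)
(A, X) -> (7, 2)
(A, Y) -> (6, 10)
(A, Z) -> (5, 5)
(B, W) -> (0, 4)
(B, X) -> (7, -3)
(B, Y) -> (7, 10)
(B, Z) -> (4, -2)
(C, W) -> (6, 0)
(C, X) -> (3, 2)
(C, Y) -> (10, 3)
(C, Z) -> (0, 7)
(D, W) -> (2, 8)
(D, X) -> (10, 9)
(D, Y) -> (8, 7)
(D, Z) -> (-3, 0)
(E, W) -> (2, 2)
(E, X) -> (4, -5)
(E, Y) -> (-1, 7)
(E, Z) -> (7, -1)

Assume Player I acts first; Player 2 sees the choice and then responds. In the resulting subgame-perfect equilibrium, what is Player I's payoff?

Solve by backward induction (Player I leads).
- A: BR = Y, leader payoff 6.
- B: BR = Y, leader payoff 7.
- C: BR = Z, leader payoff 0.
- D: BR = X, leader payoff 10.
- E: BR = Y, leader payoff -1.
Player I's induced payoffs are 6, 7, 0, 10, -1, so Player I commits to D. Subgame-perfect outcome: (D, X) with payoffs (10, 9).

10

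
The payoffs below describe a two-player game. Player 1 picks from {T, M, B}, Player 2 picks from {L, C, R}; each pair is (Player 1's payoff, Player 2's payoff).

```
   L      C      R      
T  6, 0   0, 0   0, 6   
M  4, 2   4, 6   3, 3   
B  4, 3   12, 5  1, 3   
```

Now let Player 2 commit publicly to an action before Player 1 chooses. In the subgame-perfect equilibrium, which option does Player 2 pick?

C

Solve by backward induction (Player 2 leads).
- L: Player 1 compares 6, 4, 4 and picks T; Player 2 would get 0.
- C: Player 1 compares 0, 4, 12 and picks B; Player 2 would get 5.
- R: Player 1 compares 0, 3, 1 and picks M; Player 2 would get 3.
Player 2's induced payoffs are 0, 5, 3, so Player 2 commits to C. Subgame-perfect outcome: (B, C) with payoffs (12, 5).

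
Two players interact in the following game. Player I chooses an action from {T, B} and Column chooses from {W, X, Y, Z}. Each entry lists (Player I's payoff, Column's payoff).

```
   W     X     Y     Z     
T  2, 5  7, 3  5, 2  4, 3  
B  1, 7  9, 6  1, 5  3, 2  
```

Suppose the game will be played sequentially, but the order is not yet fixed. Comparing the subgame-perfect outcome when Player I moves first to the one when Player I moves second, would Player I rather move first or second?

second

If Player I leads: Column's best replies are T→W, B→W; Player I's induced payoffs 2, 1; outcome (T, W), payoffs (2, 5).
If Column leads: Player I's best replies are W→T, X→B, Y→T, Z→T; Column's induced payoffs 5, 6, 2, 3; outcome (B, X), payoffs (9, 6).
Player I gets 2 moving first and 9 moving second, so Player I prefers to move second.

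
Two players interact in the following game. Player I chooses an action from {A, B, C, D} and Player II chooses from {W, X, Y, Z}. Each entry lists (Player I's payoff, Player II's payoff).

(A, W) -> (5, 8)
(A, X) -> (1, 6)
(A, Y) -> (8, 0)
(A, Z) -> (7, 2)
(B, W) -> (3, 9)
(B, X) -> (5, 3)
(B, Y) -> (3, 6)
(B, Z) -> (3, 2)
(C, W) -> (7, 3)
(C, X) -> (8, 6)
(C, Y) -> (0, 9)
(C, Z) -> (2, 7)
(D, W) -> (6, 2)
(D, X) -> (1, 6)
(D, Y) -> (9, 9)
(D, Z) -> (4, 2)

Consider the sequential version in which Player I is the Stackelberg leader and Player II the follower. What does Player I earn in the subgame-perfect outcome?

9

Backward induction with Player I moving first.
- A → Player II plays W (best of 8, 6, 0, 2); Player I gets 5.
- B → Player II plays W (best of 9, 3, 6, 2); Player I gets 3.
- C → Player II plays Y (best of 3, 6, 9, 7); Player I gets 0.
- D → Player II plays Y (best of 2, 6, 9, 2); Player I gets 9.
Player I's induced payoffs are 5, 3, 0, 9, so Player I commits to D. Subgame-perfect outcome: (D, Y) with payoffs (9, 9).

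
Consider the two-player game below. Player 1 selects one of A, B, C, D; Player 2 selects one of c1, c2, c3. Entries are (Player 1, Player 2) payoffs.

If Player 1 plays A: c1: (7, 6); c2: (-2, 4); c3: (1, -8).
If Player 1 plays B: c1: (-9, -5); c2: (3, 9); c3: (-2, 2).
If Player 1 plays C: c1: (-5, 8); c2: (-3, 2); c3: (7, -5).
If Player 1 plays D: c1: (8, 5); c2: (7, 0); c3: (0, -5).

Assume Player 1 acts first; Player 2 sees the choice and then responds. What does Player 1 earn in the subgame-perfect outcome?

8

Solve by backward induction (Player 1 leads).
- A: Player 2 compares 6, 4, -8 and picks c1; Player 1 would get 7.
- B: Player 2 compares -5, 9, 2 and picks c2; Player 1 would get 3.
- C: Player 2 compares 8, 2, -5 and picks c1; Player 1 would get -5.
- D: Player 2 compares 5, 0, -5 and picks c1; Player 1 would get 8.
Maximizing over 7, 3, -5, 8, Player 1 chooses D. Subgame-perfect outcome: (D, c1) with payoffs (8, 5).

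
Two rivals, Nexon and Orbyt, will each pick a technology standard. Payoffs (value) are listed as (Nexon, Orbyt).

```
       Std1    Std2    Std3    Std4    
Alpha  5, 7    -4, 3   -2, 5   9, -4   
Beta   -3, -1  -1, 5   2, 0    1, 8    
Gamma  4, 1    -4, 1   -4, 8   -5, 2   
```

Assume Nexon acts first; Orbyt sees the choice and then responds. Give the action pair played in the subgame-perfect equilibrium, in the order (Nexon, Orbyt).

Backward induction with Nexon moving first.
- Alpha: Orbyt compares 7, 3, 5, -4 and picks Std1; Nexon would get 5.
- Beta: Orbyt compares -1, 5, 0, 8 and picks Std4; Nexon would get 1.
- Gamma: Orbyt compares 1, 1, 8, 2 and picks Std3; Nexon would get -4.
Among 5, 1, -4, the best is 5 at Alpha. Subgame-perfect outcome: (Alpha, Std1) with payoffs (5, 7).

(Alpha, Std1)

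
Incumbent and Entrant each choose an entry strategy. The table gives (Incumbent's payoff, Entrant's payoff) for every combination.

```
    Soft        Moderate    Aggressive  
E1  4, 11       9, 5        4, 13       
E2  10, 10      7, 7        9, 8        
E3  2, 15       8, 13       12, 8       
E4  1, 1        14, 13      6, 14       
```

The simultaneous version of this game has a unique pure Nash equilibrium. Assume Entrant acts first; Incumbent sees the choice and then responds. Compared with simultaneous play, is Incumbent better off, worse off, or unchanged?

Backward induction with Entrant moving first.
- Soft: BR = E2, leader payoff 10.
- Moderate: BR = E4, leader payoff 13.
- Aggressive: BR = E3, leader payoff 8.
Entrant's induced payoffs are 10, 13, 8, so Entrant commits to Moderate. Subgame-perfect outcome: (E4, Moderate) with payoffs (14, 13).
Now find the simultaneous Nash equilibrium.
Incumbent's best replies: Soft→E2; Moderate→E4; Aggressive→E3.
Entrant's best replies: E1→Aggressive; E2→Soft; E3→Soft; E4→Aggressive.
Only (E2, Soft) has each player best-responding; Nash payoffs (10, 10).
Incumbent earns 14 sequentially versus 10 at the Nash outcome: better off.

better off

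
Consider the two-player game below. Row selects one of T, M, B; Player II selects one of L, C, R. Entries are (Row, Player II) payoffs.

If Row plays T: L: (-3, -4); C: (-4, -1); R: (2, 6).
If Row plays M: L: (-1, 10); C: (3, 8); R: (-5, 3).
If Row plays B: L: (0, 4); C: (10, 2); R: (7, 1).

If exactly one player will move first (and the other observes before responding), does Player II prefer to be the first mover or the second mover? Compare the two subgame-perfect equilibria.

second

If Row leads: Player II's best replies are T→R, M→L, B→L; Row's induced payoffs 2, -1, 0; outcome (T, R), payoffs (2, 6).
If Player II leads: Row's best replies are L→B, C→B, R→B; Player II's induced payoffs 4, 2, 1; outcome (B, L), payoffs (0, 4).
Player II gets 4 moving first and 6 moving second, so Player II prefers to move second.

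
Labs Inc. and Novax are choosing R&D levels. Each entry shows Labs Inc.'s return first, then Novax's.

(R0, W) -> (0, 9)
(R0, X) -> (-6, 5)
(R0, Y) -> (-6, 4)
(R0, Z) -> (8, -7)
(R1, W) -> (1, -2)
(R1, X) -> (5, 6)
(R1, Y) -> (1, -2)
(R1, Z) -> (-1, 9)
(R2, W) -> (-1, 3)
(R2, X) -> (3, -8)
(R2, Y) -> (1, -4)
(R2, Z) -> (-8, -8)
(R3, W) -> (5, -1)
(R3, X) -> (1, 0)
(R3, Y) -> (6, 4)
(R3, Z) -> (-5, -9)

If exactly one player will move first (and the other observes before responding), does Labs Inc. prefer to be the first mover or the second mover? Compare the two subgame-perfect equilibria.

first

If Labs Inc. leads: Novax's best replies are R0→W, R1→Z, R2→W, R3→Y; Labs Inc.'s induced payoffs 0, -1, -1, 6; outcome (R3, Y), payoffs (6, 4).
If Novax leads: Labs Inc.'s best replies are W→R3, X→R1, Y→R3, Z→R0; Novax's induced payoffs -1, 6, 4, -7; outcome (R1, X), payoffs (5, 6).
Labs Inc. gets 6 moving first and 5 moving second, so Labs Inc. prefers to move first.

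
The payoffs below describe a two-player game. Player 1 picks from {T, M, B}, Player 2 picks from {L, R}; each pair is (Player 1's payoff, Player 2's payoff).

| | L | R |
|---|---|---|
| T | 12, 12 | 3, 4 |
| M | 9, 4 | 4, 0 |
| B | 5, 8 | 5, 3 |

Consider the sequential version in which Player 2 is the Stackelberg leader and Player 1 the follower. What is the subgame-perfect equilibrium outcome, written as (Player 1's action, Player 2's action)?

Work backward from Player 1's decision.
- L: Player 1 compares 12, 9, 5 and picks T; Player 2 would get 12.
- R: Player 1 compares 3, 4, 5 and picks B; Player 2 would get 3.
Player 2's induced payoffs are 12, 3, so Player 2 commits to L. Subgame-perfect outcome: (T, L) with payoffs (12, 12).

(T, L)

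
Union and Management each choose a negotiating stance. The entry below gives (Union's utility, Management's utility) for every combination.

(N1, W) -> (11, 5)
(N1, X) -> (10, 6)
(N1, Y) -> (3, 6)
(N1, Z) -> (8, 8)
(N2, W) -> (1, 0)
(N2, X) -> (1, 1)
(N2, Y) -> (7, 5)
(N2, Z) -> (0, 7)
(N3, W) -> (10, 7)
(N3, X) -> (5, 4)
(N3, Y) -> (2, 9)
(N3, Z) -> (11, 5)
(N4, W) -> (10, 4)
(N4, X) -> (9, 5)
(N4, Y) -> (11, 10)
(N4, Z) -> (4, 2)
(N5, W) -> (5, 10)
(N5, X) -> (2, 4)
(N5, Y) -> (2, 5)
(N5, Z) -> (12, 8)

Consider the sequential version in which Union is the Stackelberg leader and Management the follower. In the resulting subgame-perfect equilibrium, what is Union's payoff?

Management best-responds to each possible Union move:
- N1 → Management plays Z (best of 5, 6, 6, 8); Union gets 8.
- N2 → Management plays Z (best of 0, 1, 5, 7); Union gets 0.
- N3 → Management plays Y (best of 7, 4, 9, 5); Union gets 2.
- N4 → Management plays Y (best of 4, 5, 10, 2); Union gets 11.
- N5 → Management plays W (best of 10, 4, 5, 8); Union gets 5.
Union's induced payoffs are 8, 0, 2, 11, 5, so Union commits to N4. Subgame-perfect outcome: (N4, Y) with payoffs (11, 10).

11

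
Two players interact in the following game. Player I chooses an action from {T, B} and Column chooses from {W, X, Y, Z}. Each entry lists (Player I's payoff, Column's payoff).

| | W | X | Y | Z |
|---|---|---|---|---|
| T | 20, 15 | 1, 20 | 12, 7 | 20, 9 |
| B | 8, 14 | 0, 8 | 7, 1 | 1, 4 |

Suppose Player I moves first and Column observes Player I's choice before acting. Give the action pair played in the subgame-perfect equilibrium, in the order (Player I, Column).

(B, W)

Column best-responds to each possible Player I move:
- T: Column compares 15, 20, 7, 9 and picks X; Player I would get 1.
- B: Column compares 14, 8, 1, 4 and picks W; Player I would get 8.
Maximizing over 1, 8, Player I chooses B. Subgame-perfect outcome: (B, W) with payoffs (8, 14).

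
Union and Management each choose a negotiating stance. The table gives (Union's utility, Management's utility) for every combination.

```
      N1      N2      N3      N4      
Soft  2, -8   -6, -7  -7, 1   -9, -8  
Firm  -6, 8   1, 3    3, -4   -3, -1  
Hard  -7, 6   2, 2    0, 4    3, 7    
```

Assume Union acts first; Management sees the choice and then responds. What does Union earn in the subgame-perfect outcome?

Work backward from Management's decision.
- Soft: Management compares -8, -7, 1, -8 and picks N3; Union would get -7.
- Firm: Management compares 8, 3, -4, -1 and picks N1; Union would get -6.
- Hard: Management compares 6, 2, 4, 7 and picks N4; Union would get 3.
Union's induced payoffs are -7, -6, 3, so Union commits to Hard. Subgame-perfect outcome: (Hard, N4) with payoffs (3, 7).

3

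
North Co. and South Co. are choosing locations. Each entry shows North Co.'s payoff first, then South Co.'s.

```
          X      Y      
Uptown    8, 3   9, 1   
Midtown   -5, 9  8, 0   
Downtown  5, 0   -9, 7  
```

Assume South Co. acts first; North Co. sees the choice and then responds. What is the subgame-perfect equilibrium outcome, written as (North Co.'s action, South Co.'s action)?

(Uptown, X)

Solve by backward induction (South Co. leads).
- X: North Co. compares 8, -5, 5 and picks Uptown; South Co. would get 3.
- Y: North Co. compares 9, 8, -9 and picks Uptown; South Co. would get 1.
South Co.'s induced payoffs are 3, 1, so South Co. commits to X. Subgame-perfect outcome: (Uptown, X) with payoffs (8, 3).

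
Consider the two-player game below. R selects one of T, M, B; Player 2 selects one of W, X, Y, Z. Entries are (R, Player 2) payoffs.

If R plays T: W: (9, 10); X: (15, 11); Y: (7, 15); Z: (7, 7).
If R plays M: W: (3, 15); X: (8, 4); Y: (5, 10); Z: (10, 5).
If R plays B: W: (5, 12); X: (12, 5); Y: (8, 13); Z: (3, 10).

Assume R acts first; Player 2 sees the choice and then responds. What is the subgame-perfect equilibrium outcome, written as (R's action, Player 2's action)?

(B, Y)

Solve by backward induction (R leads).
- T → Player 2 plays Y (best of 10, 11, 15, 7); R gets 7.
- M → Player 2 plays W (best of 15, 4, 10, 5); R gets 3.
- B → Player 2 plays Y (best of 12, 5, 13, 10); R gets 8.
Among 7, 3, 8, the best is 8 at B. Subgame-perfect outcome: (B, Y) with payoffs (8, 13).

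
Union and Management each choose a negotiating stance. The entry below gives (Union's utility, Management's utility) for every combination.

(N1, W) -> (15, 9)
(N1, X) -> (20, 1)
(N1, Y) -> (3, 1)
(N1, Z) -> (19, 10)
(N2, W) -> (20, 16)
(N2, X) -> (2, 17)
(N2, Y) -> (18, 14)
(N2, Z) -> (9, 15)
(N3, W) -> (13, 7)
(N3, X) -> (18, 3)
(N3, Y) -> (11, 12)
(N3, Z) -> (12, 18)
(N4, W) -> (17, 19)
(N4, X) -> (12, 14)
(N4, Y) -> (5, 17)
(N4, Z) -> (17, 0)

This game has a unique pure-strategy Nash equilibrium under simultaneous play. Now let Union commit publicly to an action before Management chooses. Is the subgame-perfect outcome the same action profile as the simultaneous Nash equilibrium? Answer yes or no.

Work backward from Management's decision.
- N1 → Management plays Z (best of 9, 1, 1, 10); Union gets 19.
- N2 → Management plays X (best of 16, 17, 14, 15); Union gets 2.
- N3 → Management plays Z (best of 7, 3, 12, 18); Union gets 12.
- N4 → Management plays W (best of 19, 14, 17, 0); Union gets 17.
Among 19, 2, 12, 17, the best is 19 at N1. Subgame-perfect outcome: (N1, Z) with payoffs (19, 10).
Now find the simultaneous Nash equilibrium.
Union's best replies: W→N2; X→N1; Y→N2; Z→N1.
Management's best replies: N1→Z; N2→X; N3→Z; N4→W.
Only (N1, Z) has each player best-responding; Nash payoffs (19, 10).
Sequential outcome (N1, Z) coincides with the Nash profile (N1, Z).

yes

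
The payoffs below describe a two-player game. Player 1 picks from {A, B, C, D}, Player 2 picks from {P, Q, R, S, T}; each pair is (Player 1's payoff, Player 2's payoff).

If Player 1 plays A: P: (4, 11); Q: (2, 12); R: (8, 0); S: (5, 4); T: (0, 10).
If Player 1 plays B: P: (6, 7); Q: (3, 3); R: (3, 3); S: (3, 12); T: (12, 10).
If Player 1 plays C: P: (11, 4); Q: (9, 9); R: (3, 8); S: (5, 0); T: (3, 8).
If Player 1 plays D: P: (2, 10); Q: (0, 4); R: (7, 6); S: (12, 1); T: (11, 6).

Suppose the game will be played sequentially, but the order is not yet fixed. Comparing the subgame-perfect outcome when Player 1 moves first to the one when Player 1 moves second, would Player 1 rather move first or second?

second

If Player 1 leads: Player 2's best replies are A→Q, B→S, C→Q, D→P; Player 1's induced payoffs 2, 3, 9, 2; outcome (C, Q), payoffs (9, 9).
If Player 2 leads: Player 1's best replies are P→C, Q→C, R→A, S→D, T→B; Player 2's induced payoffs 4, 9, 0, 1, 10; outcome (B, T), payoffs (12, 10).
Player 1 gets 9 moving first and 12 moving second, so Player 1 prefers to move second.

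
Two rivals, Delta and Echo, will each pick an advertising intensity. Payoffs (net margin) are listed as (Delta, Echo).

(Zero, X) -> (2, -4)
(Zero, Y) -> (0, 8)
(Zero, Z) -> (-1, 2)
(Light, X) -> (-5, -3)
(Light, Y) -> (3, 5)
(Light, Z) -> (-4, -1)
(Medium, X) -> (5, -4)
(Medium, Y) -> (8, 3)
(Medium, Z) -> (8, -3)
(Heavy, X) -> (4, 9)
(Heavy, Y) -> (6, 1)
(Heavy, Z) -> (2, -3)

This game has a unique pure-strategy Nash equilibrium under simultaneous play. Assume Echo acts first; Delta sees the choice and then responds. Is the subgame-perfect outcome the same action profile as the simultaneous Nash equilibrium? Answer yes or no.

Delta best-responds to each possible Echo move:
- X → Delta plays Medium (best of 2, -5, 5, 4); Echo gets -4.
- Y → Delta plays Medium (best of 0, 3, 8, 6); Echo gets 3.
- Z → Delta plays Medium (best of -1, -4, 8, 2); Echo gets -3.
Maximizing over -4, 3, -3, Echo chooses Y. Subgame-perfect outcome: (Medium, Y) with payoffs (8, 3).
Now find the simultaneous Nash equilibrium.
Delta's best replies: X→Medium; Y→Medium; Z→Medium.
Echo's best replies: Zero→Y; Light→Y; Medium→Y; Heavy→X.
Only (Medium, Y) has each player best-responding; Nash payoffs (8, 3).
Sequential outcome (Medium, Y) coincides with the Nash profile (Medium, Y).

yes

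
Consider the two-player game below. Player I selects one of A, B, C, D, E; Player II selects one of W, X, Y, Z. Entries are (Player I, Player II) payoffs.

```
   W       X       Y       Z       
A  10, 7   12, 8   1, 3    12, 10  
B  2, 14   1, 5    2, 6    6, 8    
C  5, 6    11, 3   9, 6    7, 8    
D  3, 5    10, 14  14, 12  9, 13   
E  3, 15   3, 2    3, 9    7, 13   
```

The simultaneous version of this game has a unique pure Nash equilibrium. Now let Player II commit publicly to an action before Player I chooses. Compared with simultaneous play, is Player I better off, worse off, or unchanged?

Player I best-responds to each possible Player II move:
- W: Player I compares 10, 2, 5, 3, 3 and picks A; Player II would get 7.
- X: Player I compares 12, 1, 11, 10, 3 and picks A; Player II would get 8.
- Y: Player I compares 1, 2, 9, 14, 3 and picks D; Player II would get 12.
- Z: Player I compares 12, 6, 7, 9, 7 and picks A; Player II would get 10.
Among 7, 8, 12, 10, the best is 12 at Y. Subgame-perfect outcome: (D, Y) with payoffs (14, 12).
Now find the simultaneous Nash equilibrium.
Player I's best replies: W→A; X→A; Y→D; Z→A.
Player II's best replies: A→Z; B→W; C→Z; D→X; E→W.
Only (A, Z) has each player best-responding; Nash payoffs (12, 10).
Player I earns 14 sequentially versus 12 at the Nash outcome: better off.

better off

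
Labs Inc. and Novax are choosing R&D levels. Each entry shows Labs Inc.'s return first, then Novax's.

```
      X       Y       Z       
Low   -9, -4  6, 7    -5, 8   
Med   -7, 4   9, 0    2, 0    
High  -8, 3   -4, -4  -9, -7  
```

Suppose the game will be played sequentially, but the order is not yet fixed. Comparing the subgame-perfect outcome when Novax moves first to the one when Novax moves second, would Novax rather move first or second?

If Labs Inc. leads: Novax's best replies are Low→Z, Med→X, High→X; Labs Inc.'s induced payoffs -5, -7, -8; outcome (Low, Z), payoffs (-5, 8).
If Novax leads: Labs Inc.'s best replies are X→Med, Y→Med, Z→Med; Novax's induced payoffs 4, 0, 0; outcome (Med, X), payoffs (-7, 4).
Novax gets 4 moving first and 8 moving second, so Novax prefers to move second.

second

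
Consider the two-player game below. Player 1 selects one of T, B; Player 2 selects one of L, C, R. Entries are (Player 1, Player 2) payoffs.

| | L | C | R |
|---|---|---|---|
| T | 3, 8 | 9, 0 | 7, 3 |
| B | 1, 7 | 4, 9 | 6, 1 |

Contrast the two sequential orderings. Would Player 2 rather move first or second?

second

If Player 1 leads: Player 2's best replies are T→L, B→C; Player 1's induced payoffs 3, 4; outcome (B, C), payoffs (4, 9).
If Player 2 leads: Player 1's best replies are L→T, C→T, R→T; Player 2's induced payoffs 8, 0, 3; outcome (T, L), payoffs (3, 8).
Player 2 gets 8 moving first and 9 moving second, so Player 2 prefers to move second.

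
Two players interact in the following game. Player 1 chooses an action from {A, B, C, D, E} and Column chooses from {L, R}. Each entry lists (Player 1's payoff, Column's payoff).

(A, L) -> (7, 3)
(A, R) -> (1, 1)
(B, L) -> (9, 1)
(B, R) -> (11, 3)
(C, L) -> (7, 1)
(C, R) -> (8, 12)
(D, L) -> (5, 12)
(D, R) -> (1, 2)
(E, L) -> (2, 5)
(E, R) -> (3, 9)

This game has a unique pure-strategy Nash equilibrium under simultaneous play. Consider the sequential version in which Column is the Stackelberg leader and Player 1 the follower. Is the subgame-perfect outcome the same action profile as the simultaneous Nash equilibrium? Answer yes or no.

Solve by backward induction (Column leads).
- L → Player 1 plays B (best of 7, 9, 7, 5, 2); Column gets 1.
- R → Player 1 plays B (best of 1, 11, 8, 1, 3); Column gets 3.
Maximizing over 1, 3, Column chooses R. Subgame-perfect outcome: (B, R) with payoffs (11, 3).
For the simultaneous game, intersect best replies.
Player 1's best replies: L→B; R→B.
Column's best replies: A→L; B→R; C→R; D→L; E→R.
The unique mutual best reply is (B, R), giving (11, 3).
Sequential outcome (B, R) coincides with the Nash profile (B, R).

yes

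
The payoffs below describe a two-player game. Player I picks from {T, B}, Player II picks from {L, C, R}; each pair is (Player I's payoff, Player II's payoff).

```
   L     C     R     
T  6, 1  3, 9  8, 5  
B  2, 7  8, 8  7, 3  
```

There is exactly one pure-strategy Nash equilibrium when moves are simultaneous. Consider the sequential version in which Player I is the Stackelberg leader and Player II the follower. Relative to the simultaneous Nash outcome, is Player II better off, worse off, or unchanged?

unchanged

Player II best-responds to each possible Player I move:
- T: BR = C, leader payoff 3.
- B: BR = C, leader payoff 8.
Player I's induced payoffs are 3, 8, so Player I commits to B. Subgame-perfect outcome: (B, C) with payoffs (8, 8).
For the simultaneous game, intersect best replies.
Player I's best replies: L→T; C→B; R→T.
Player II's best replies: T→C; B→C.
The unique mutual best reply is (B, C), giving (8, 8).
Player II earns 8 sequentially versus 8 at the Nash outcome: unchanged.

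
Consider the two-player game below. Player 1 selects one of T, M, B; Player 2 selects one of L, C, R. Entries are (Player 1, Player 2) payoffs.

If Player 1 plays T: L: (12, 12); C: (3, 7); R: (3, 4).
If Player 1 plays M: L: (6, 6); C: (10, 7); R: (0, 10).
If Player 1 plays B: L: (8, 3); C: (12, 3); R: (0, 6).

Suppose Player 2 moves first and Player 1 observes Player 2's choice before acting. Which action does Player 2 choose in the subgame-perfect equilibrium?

Player 1 best-responds to each possible Player 2 move:
- L: Player 1 compares 12, 6, 8 and picks T; Player 2 would get 12.
- C: Player 1 compares 3, 10, 12 and picks B; Player 2 would get 3.
- R: Player 1 compares 3, 0, 0 and picks T; Player 2 would get 4.
Among 12, 3, 4, the best is 12 at L. Subgame-perfect outcome: (T, L) with payoffs (12, 12).

L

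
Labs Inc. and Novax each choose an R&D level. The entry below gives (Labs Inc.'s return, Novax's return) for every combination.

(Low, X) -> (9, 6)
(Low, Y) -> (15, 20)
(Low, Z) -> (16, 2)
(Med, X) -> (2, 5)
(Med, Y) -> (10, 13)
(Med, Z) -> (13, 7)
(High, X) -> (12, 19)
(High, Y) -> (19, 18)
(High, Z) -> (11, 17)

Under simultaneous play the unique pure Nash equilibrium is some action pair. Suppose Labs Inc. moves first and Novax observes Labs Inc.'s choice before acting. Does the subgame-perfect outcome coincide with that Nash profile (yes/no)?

Work backward from Novax's decision.
- Low: BR = Y, leader payoff 15.
- Med: BR = Y, leader payoff 10.
- High: BR = X, leader payoff 12.
Labs Inc.'s induced payoffs are 15, 10, 12, so Labs Inc. commits to Low. Subgame-perfect outcome: (Low, Y) with payoffs (15, 20).
For the simultaneous game, intersect best replies.
Labs Inc.'s best replies: X→High; Y→High; Z→Low.
Novax's best replies: Low→Y; Med→Y; High→X.
The unique mutual best reply is (High, X), giving (12, 19).
Sequential outcome (Low, Y) differs from the Nash profile (High, X).

no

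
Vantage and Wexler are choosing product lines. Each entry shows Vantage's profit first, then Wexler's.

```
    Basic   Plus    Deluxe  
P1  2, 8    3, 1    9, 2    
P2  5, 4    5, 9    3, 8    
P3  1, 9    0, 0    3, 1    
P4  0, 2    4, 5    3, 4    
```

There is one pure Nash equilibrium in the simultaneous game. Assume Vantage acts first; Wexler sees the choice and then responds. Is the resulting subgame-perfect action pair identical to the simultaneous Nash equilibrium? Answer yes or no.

Work backward from Wexler's decision.
- P1: Wexler compares 8, 1, 2 and picks Basic; Vantage would get 2.
- P2: Wexler compares 4, 9, 8 and picks Plus; Vantage would get 5.
- P3: Wexler compares 9, 0, 1 and picks Basic; Vantage would get 1.
- P4: Wexler compares 2, 5, 4 and picks Plus; Vantage would get 4.
Among 2, 5, 1, 4, the best is 5 at P2. Subgame-perfect outcome: (P2, Plus) with payoffs (5, 9).
Under simultaneous play:
Vantage's best replies: Basic→P2; Plus→P2; Deluxe→P1.
Wexler's best replies: P1→Basic; P2→Plus; P3→Basic; P4→Plus.
The unique mutual best reply is (P2, Plus), giving (5, 9).
Sequential outcome (P2, Plus) coincides with the Nash profile (P2, Plus).

yes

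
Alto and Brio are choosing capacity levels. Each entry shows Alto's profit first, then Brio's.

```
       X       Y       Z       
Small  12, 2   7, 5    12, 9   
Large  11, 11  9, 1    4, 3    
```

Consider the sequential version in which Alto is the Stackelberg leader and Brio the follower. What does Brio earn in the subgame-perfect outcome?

Solve by backward induction (Alto leads).
- Small: Brio compares 2, 5, 9 and picks Z; Alto would get 12.
- Large: Brio compares 11, 1, 3 and picks X; Alto would get 11.
Among 12, 11, the best is 12 at Small. Subgame-perfect outcome: (Small, Z) with payoffs (12, 9).

9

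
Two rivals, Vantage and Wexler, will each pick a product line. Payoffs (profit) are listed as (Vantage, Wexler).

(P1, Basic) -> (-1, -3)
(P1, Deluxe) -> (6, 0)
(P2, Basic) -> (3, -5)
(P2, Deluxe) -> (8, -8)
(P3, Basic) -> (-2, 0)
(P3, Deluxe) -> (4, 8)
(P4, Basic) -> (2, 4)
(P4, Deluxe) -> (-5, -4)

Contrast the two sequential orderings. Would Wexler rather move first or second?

second

If Vantage leads: Wexler's best replies are P1→Deluxe, P2→Basic, P3→Deluxe, P4→Basic; Vantage's induced payoffs 6, 3, 4, 2; outcome (P1, Deluxe), payoffs (6, 0).
If Wexler leads: Vantage's best replies are Basic→P2, Deluxe→P2; Wexler's induced payoffs -5, -8; outcome (P2, Basic), payoffs (3, -5).
Wexler gets -5 moving first and 0 moving second, so Wexler prefers to move second.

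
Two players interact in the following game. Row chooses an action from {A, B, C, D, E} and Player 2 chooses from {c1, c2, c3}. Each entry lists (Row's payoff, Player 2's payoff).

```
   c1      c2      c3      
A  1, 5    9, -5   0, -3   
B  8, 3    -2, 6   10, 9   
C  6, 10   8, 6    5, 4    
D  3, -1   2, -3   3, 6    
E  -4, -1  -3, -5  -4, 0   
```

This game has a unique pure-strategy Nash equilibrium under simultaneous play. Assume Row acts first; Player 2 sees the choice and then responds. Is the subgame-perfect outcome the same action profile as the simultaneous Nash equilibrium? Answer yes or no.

Solve by backward induction (Row leads).
- A → Player 2 plays c1 (best of 5, -5, -3); Row gets 1.
- B → Player 2 plays c3 (best of 3, 6, 9); Row gets 10.
- C → Player 2 plays c1 (best of 10, 6, 4); Row gets 6.
- D → Player 2 plays c3 (best of -1, -3, 6); Row gets 3.
- E → Player 2 plays c3 (best of -1, -5, 0); Row gets -4.
Among 1, 10, 6, 3, -4, the best is 10 at B. Subgame-perfect outcome: (B, c3) with payoffs (10, 9).
For the simultaneous game, intersect best replies.
Row's best replies: c1→B; c2→A; c3→B.
Player 2's best replies: A→c1; B→c3; C→c1; D→c3; E→c3.
The unique mutual best reply is (B, c3), giving (10, 9).
Sequential outcome (B, c3) coincides with the Nash profile (B, c3).

yes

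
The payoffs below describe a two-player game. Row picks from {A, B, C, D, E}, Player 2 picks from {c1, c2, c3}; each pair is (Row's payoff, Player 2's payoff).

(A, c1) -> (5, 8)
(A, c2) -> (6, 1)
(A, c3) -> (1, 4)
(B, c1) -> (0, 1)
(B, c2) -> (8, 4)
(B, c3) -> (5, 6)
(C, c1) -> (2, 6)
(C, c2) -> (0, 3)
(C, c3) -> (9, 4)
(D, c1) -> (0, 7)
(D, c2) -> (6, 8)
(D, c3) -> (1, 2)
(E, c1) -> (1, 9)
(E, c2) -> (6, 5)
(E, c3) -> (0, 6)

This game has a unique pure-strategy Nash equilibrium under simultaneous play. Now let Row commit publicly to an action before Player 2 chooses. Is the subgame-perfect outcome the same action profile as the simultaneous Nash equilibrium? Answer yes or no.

no

Solve by backward induction (Row leads).
- A: BR = c1, leader payoff 5.
- B: BR = c3, leader payoff 5.
- C: BR = c1, leader payoff 2.
- D: BR = c2, leader payoff 6.
- E: BR = c1, leader payoff 1.
Row's induced payoffs are 5, 5, 2, 6, 1, so Row commits to D. Subgame-perfect outcome: (D, c2) with payoffs (6, 8).
For the simultaneous game, intersect best replies.
Row's best replies: c1→A; c2→B; c3→C.
Player 2's best replies: A→c1; B→c3; C→c1; D→c2; E→c1.
Only (A, c1) has each player best-responding; Nash payoffs (5, 8).
Sequential outcome (D, c2) differs from the Nash profile (A, c1).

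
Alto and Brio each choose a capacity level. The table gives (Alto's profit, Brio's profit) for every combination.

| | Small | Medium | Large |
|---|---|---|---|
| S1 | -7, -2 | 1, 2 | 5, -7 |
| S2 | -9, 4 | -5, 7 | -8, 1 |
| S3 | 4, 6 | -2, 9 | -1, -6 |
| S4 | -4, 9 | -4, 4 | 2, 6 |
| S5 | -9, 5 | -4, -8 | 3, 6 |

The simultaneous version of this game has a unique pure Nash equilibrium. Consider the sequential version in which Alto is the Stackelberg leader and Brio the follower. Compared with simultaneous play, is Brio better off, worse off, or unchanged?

Backward induction with Alto moving first.
- S1: Brio compares -2, 2, -7 and picks Medium; Alto would get 1.
- S2: Brio compares 4, 7, 1 and picks Medium; Alto would get -5.
- S3: Brio compares 6, 9, -6 and picks Medium; Alto would get -2.
- S4: Brio compares 9, 4, 6 and picks Small; Alto would get -4.
- S5: Brio compares 5, -8, 6 and picks Large; Alto would get 3.
Among 1, -5, -2, -4, 3, the best is 3 at S5. Subgame-perfect outcome: (S5, Large) with payoffs (3, 6).
For the simultaneous game, intersect best replies.
Alto's best replies: Small→S3; Medium→S1; Large→S1.
Brio's best replies: S1→Medium; S2→Medium; S3→Medium; S4→Small; S5→Large.
The unique mutual best reply is (S1, Medium), giving (1, 2).
Brio earns 6 sequentially versus 2 at the Nash outcome: better off.

better off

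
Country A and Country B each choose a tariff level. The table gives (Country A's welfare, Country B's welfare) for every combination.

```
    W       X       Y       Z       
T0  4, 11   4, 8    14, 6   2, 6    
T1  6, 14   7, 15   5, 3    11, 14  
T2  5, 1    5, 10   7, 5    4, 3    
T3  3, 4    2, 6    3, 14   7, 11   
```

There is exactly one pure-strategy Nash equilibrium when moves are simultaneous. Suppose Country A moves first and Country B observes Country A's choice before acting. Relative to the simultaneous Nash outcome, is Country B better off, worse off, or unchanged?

Solve by backward induction (Country A leads).
- T0 → Country B plays W (best of 11, 8, 6, 6); Country A gets 4.
- T1 → Country B plays X (best of 14, 15, 3, 14); Country A gets 7.
- T2 → Country B plays X (best of 1, 10, 5, 3); Country A gets 5.
- T3 → Country B plays Y (best of 4, 6, 14, 11); Country A gets 3.
Maximizing over 4, 7, 5, 3, Country A chooses T1. Subgame-perfect outcome: (T1, X) with payoffs (7, 15).
For the simultaneous game, intersect best replies.
Country A's best replies: W→T1; X→T1; Y→T0; Z→T1.
Country B's best replies: T0→W; T1→X; T2→X; T3→Y.
Only (T1, X) has each player best-responding; Nash payoffs (7, 15).
Country B earns 15 sequentially versus 15 at the Nash outcome: unchanged.

unchanged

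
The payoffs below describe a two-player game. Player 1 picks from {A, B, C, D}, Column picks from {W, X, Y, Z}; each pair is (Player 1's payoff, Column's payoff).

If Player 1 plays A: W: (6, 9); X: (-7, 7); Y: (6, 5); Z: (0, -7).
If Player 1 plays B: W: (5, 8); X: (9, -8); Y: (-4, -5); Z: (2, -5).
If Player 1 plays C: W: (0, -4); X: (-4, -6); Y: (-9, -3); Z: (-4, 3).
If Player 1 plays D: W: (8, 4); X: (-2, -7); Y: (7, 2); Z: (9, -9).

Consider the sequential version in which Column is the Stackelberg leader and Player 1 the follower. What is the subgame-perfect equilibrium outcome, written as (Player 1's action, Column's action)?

Backward induction with Column moving first.
- W → Player 1 plays D (best of 6, 5, 0, 8); Column gets 4.
- X → Player 1 plays B (best of -7, 9, -4, -2); Column gets -8.
- Y → Player 1 plays D (best of 6, -4, -9, 7); Column gets 2.
- Z → Player 1 plays D (best of 0, 2, -4, 9); Column gets -9.
Maximizing over 4, -8, 2, -9, Column chooses W. Subgame-perfect outcome: (D, W) with payoffs (8, 4).

(D, W)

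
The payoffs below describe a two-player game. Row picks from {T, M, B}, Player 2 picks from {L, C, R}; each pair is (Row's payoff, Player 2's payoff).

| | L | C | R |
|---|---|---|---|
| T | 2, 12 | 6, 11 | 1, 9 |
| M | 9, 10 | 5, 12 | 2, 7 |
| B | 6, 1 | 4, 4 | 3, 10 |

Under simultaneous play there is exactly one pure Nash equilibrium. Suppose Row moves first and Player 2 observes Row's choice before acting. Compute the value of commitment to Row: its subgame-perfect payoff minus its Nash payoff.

2

Player 2 best-responds to each possible Row move:
- T: BR = L, leader payoff 2.
- M: BR = C, leader payoff 5.
- B: BR = R, leader payoff 3.
Row's induced payoffs are 2, 5, 3, so Row commits to M. Subgame-perfect outcome: (M, C) with payoffs (5, 12).
Now find the simultaneous Nash equilibrium.
Row's best replies: L→M; C→T; R→B.
Player 2's best replies: T→L; M→C; B→R.
Only (B, R) has each player best-responding; Nash payoffs (3, 10).
Row's commitment gain: 5 − 3 = 2.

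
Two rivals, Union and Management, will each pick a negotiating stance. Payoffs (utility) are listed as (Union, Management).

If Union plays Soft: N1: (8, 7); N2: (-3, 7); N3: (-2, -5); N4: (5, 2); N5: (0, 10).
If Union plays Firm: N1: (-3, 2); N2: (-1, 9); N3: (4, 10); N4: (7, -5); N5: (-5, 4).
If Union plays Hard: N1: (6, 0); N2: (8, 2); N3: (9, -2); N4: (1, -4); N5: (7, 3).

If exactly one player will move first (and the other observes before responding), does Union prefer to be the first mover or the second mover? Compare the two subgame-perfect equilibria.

second

If Union leads: Management's best replies are Soft→N5, Firm→N3, Hard→N5; Union's induced payoffs 0, 4, 7; outcome (Hard, N5), payoffs (7, 3).
If Management leads: Union's best replies are N1→Soft, N2→Hard, N3→Hard, N4→Firm, N5→Hard; Management's induced payoffs 7, 2, -2, -5, 3; outcome (Soft, N1), payoffs (8, 7).
Union gets 7 moving first and 8 moving second, so Union prefers to move second.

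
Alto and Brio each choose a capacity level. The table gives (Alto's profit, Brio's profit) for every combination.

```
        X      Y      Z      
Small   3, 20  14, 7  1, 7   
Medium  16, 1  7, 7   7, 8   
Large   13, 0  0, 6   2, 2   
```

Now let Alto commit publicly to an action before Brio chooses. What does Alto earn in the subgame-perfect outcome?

7

Work backward from Brio's decision.
- Small: BR = X, leader payoff 3.
- Medium: BR = Z, leader payoff 7.
- Large: BR = Y, leader payoff 0.
Among 3, 7, 0, the best is 7 at Medium. Subgame-perfect outcome: (Medium, Z) with payoffs (7, 8).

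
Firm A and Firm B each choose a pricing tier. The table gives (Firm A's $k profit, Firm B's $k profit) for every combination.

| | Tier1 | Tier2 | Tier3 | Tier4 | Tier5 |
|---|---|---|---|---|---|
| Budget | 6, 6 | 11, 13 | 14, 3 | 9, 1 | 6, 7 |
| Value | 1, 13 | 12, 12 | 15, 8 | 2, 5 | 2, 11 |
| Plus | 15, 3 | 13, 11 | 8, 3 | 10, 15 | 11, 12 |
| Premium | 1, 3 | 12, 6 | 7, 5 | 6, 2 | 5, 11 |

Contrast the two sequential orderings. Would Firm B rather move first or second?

If Firm A leads: Firm B's best replies are Budget→Tier2, Value→Tier1, Plus→Tier4, Premium→Tier5; Firm A's induced payoffs 11, 1, 10, 5; outcome (Budget, Tier2), payoffs (11, 13).
If Firm B leads: Firm A's best replies are Tier1→Plus, Tier2→Plus, Tier3→Value, Tier4→Plus, Tier5→Plus; Firm B's induced payoffs 3, 11, 8, 15, 12; outcome (Plus, Tier4), payoffs (10, 15).
Firm B gets 15 moving first and 13 moving second, so Firm B prefers to move first.

first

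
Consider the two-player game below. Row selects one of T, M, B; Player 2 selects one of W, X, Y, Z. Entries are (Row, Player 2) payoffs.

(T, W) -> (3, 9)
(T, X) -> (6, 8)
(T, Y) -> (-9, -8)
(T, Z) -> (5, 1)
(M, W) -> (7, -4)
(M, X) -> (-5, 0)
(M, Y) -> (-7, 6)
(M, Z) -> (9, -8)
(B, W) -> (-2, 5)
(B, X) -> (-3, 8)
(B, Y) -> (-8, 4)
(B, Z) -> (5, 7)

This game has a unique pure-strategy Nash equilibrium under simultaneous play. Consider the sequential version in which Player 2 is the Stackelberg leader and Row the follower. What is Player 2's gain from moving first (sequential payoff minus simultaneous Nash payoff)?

2

Row best-responds to each possible Player 2 move:
- W → Row plays M (best of 3, 7, -2); Player 2 gets -4.
- X → Row plays T (best of 6, -5, -3); Player 2 gets 8.
- Y → Row plays M (best of -9, -7, -8); Player 2 gets 6.
- Z → Row plays M (best of 5, 9, 5); Player 2 gets -8.
Player 2's induced payoffs are -4, 8, 6, -8, so Player 2 commits to X. Subgame-perfect outcome: (T, X) with payoffs (6, 8).
Under simultaneous play:
Row's best replies: W→M; X→T; Y→M; Z→M.
Player 2's best replies: T→W; M→Y; B→X.
The unique mutual best reply is (M, Y), giving (-7, 6).
Player 2's commitment gain: 8 − 6 = 2.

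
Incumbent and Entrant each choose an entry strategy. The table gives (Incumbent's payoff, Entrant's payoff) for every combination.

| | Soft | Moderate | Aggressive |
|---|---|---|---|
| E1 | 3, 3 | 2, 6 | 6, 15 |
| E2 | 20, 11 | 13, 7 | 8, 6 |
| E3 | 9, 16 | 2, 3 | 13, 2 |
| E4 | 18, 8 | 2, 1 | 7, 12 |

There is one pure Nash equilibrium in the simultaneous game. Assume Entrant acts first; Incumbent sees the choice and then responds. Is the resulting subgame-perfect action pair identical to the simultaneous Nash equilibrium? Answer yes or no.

yes

Backward induction with Entrant moving first.
- Soft → Incumbent plays E2 (best of 3, 20, 9, 18); Entrant gets 11.
- Moderate → Incumbent plays E2 (best of 2, 13, 2, 2); Entrant gets 7.
- Aggressive → Incumbent plays E3 (best of 6, 8, 13, 7); Entrant gets 2.
Entrant's induced payoffs are 11, 7, 2, so Entrant commits to Soft. Subgame-perfect outcome: (E2, Soft) with payoffs (20, 11).
For the simultaneous game, intersect best replies.
Incumbent's best replies: Soft→E2; Moderate→E2; Aggressive→E3.
Entrant's best replies: E1→Aggressive; E2→Soft; E3→Soft; E4→Aggressive.
Only (E2, Soft) has each player best-responding; Nash payoffs (20, 11).
Sequential outcome (E2, Soft) coincides with the Nash profile (E2, Soft).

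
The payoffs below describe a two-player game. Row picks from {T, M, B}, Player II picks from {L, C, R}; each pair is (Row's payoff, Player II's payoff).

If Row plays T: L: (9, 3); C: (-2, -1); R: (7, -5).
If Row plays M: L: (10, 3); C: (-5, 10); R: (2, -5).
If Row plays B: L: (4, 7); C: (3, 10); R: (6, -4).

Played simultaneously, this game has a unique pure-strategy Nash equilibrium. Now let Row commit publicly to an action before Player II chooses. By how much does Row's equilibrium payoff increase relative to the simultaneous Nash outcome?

Work backward from Player II's decision.
- T: Player II compares 3, -1, -5 and picks L; Row would get 9.
- M: Player II compares 3, 10, -5 and picks C; Row would get -5.
- B: Player II compares 7, 10, -4 and picks C; Row would get 3.
Among 9, -5, 3, the best is 9 at T. Subgame-perfect outcome: (T, L) with payoffs (9, 3).
Now find the simultaneous Nash equilibrium.
Row's best replies: L→M; C→B; R→T.
Player II's best replies: T→L; M→C; B→C.
The unique mutual best reply is (B, C), giving (3, 10).
Row's commitment gain: 9 − 3 = 6.

6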